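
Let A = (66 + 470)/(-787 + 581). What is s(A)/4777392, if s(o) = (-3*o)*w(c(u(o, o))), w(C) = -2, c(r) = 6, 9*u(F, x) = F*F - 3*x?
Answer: -67/20502974 ≈ -3.2678e-6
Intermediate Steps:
u(F, x) = -x/3 + F²/9 (u(F, x) = (F*F - 3*x)/9 = (F² - 3*x)/9 = -x/3 + F²/9)
A = -268/103 (A = 536/(-206) = 536*(-1/206) = -268/103 ≈ -2.6019)
s(o) = 6*o (s(o) = -3*o*(-2) = 6*o)
s(A)/4777392 = (6*(-268/103))/4777392 = -1608/103*1/4777392 = -67/20502974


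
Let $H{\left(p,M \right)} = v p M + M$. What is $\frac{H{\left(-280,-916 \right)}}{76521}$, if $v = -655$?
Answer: $- \frac{167995316}{76521} \approx -2195.4$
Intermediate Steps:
$H{\left(p,M \right)} = M - 655 M p$ ($H{\left(p,M \right)} = - 655 p M + M = - 655 M p + M = M - 655 M p$)
$\frac{H{\left(-280,-916 \right)}}{76521} = \frac{\left(-916\right) \left(1 - -183400\right)}{76521} = - 916 \left(1 + 183400\right) \frac{1}{76521} = \left(-916\right) 183401 \cdot \frac{1}{76521} = \left(-167995316\right) \frac{1}{76521} = - \frac{167995316}{76521}$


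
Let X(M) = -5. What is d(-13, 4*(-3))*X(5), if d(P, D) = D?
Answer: 60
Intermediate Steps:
d(-13, 4*(-3))*X(5) = (4*(-3))*(-5) = -12*(-5) = 60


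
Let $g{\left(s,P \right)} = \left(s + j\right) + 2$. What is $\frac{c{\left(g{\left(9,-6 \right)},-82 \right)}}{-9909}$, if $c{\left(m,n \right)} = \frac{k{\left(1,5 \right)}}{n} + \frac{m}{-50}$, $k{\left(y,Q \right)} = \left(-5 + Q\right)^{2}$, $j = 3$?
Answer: $\frac{7}{247725} \approx 2.8257 \cdot 10^{-5}$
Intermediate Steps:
$g{\left(s,P \right)} = 5 + s$ ($g{\left(s,P \right)} = \left(s + 3\right) + 2 = \left(3 + s\right) + 2 = 5 + s$)
$c{\left(m,n \right)} = - \frac{m}{50}$ ($c{\left(m,n \right)} = \frac{\left(-5 + 5\right)^{2}}{n} + \frac{m}{-50} = \frac{0^{2}}{n} + m \left(- \frac{1}{50}\right) = \frac{0}{n} - \frac{m}{50} = 0 - \frac{m}{50} = - \frac{m}{50}$)
$\frac{c{\left(g{\left(9,-6 \right)},-82 \right)}}{-9909} = \frac{\left(- \frac{1}{50}\right) \left(5 + 9\right)}{-9909} = \left(- \frac{1}{50}\right) 14 \left(- \frac{1}{9909}\right) = \left(- \frac{7}{25}\right) \left(- \frac{1}{9909}\right) = \frac{7}{247725}$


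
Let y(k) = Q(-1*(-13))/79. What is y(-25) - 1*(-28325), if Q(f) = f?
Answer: 2237688/79 ≈ 28325.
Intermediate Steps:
y(k) = 13/79 (y(k) = -1*(-13)/79 = 13*(1/79) = 13/79)
y(-25) - 1*(-28325) = 13/79 - 1*(-28325) = 13/79 + 28325 = 2237688/79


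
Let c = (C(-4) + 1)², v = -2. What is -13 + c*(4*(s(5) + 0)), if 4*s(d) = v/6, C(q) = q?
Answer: -16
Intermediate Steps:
s(d) = -1/12 (s(d) = (-2/6)/4 = (-2*⅙)/4 = (¼)*(-⅓) = -1/12)
c = 9 (c = (-4 + 1)² = (-3)² = 9)
-13 + c*(4*(s(5) + 0)) = -13 + 9*(4*(-1/12 + 0)) = -13 + 9*(4*(-1/12)) = -13 + 9*(-⅓) = -13 - 3 = -16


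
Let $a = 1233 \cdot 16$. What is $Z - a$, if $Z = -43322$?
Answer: $-63050$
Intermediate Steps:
$a = 19728$
$Z - a = -43322 - 19728 = -63050$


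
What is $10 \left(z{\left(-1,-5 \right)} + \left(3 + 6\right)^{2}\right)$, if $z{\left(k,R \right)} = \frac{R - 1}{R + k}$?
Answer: $820$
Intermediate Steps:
$z{\left(k,R \right)} = \frac{-1 + R}{R + k}$
$10 \left(z{\left(-1,-5 \right)} + \left(3 + 6\right)^{2}\right) = 10 \left(\frac{-1 - 5}{-5 - 1} + \left(3 + 6\right)^{2}\right) = 10 \left(\frac{1}{-6} \left(-6\right) + 9^{2}\right) = 10 \left(\left(- \frac{1}{6}\right) \left(-6\right) + 81\right) = 10 \left(1 + 81\right) = 10 \cdot 82 = 820$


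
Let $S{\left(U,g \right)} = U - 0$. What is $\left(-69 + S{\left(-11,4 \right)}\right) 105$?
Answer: $-8400$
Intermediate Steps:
$S{\left(U,g \right)} = U$ ($S{\left(U,g \right)} = U + 0 = U$)
$\left(-69 + S{\left(-11,4 \right)}\right) 105 = \left(-69 - 11\right) 105 = \left(-80\right) 105 = -8400$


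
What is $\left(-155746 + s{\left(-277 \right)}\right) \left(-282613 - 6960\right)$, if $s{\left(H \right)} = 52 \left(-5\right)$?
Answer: $45175125438$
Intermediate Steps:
$s{\left(H \right)} = -260$
$\left(-155746 + s{\left(-277 \right)}\right) \left(-282613 - 6960\right) = \left(-155746 - 260\right) \left(-282613 - 6960\right) = - 156006 \left(-282613 - 6960\right) = \left(-156006\right) \left(-289573\right) = 45175125438$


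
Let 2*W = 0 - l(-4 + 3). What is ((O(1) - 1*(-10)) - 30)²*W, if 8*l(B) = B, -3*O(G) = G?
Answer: 3721/144 ≈ 25.840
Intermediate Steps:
O(G) = -G/3
l(B) = B/8
W = 1/16 (W = (0 - (-4 + 3)/8)/2 = (0 - (-1)/8)/2 = (0 - 1*(-⅛))/2 = (0 + ⅛)/2 = (½)*(⅛) = 1/16 ≈ 0.062500)
((O(1) - 1*(-10)) - 30)²*W = ((-⅓*1 - 1*(-10)) - 30)²*(1/16) = ((-⅓ + 10) - 30)²*(1/16) = (29/3 - 30)²*(1/16) = (-61/3)²*(1/16) = (3721/9)*(1/16) = 3721/144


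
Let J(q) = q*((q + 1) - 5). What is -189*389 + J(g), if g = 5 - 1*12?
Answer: -73444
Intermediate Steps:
g = -7 (g = 5 - 12 = -7)
J(q) = q*(-4 + q) (J(q) = q*((1 + q) - 5) = q*(-4 + q))
-189*389 + J(g) = -189*389 - 7*(-4 - 7) = -73521 - 7*(-11) = -73521 + 77 = -73444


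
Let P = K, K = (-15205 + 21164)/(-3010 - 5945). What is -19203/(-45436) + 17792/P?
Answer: -195650905359/7317652 ≈ -26737.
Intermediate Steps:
K = -5959/8955 (K = 5959/(-8955) = 5959*(-1/8955) = -5959/8955 ≈ -0.66544)
P = -5959/8955 ≈ -0.66544
-19203/(-45436) + 17792/P = -19203/(-45436) + 17792/(-5959/8955) = -19203*(-1/45436) + 17792*(-8955/5959) = 519/1228 - 159327360/5959 = -195650905359/7317652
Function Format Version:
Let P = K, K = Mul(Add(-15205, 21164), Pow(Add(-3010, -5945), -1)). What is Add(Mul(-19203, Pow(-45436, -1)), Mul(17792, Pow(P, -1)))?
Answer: Rational(-195650905359, 7317652) ≈ -26737.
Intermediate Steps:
K = Rational(-5959, 8955) (K = Mul(5959, Pow(-8955, -1)) = Mul(5959, Rational(-1, 8955)) = Rational(-5959, 8955) ≈ -0.66544)
P = Rational(-5959, 8955) ≈ -0.66544
Add(Mul(-19203, Pow(-45436, -1)), Mul(17792, Pow(P, -1))) = Add(Mul(-19203, Pow(-45436, -1)), Mul(17792, Pow(Rational(-5959, 8955), -1))) = Add(Mul(-19203, Rational(-1, 45436)), Mul(17792, Rational(-8955, 5959))) = Add(Rational(519, 1228), Rational(-159327360, 5959)) = Rational(-195650905359, 7317652)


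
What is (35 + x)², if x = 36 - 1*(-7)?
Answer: 6084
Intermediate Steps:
x = 43 (x = 36 + 7 = 43)
(35 + x)² = (35 + 43)² = 78² = 6084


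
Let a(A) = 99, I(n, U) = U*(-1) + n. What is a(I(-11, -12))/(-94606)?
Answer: -99/94606 ≈ -0.0010464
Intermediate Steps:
I(n, U) = n - U (I(n, U) = -U + n = n - U)
a(I(-11, -12))/(-94606) = 99/(-94606) = 99*(-1/94606) = -99/94606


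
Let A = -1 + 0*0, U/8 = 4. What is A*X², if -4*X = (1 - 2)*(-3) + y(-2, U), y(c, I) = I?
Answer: -1225/16 ≈ -76.563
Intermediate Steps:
U = 32 (U = 8*4 = 32)
X = -35/4 (X = -((1 - 2)*(-3) + 32)/4 = -(-1*(-3) + 32)/4 = -(3 + 32)/4 = -¼*35 = -35/4 ≈ -8.7500)
A = -1 (A = -1 + 0 = -1)
A*X² = -(-35/4)² = -1*1225/16 = -1225/16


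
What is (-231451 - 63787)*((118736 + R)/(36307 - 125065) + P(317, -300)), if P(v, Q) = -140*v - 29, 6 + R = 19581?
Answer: 581883442405127/44379 ≈ 1.3112e+10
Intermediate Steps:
R = 19575 (R = -6 + 19581 = 19575)
P(v, Q) = -29 - 140*v
(-231451 - 63787)*((118736 + R)/(36307 - 125065) + P(317, -300)) = (-231451 - 63787)*((118736 + 19575)/(36307 - 125065) + (-29 - 140*317)) = -295238*(138311/(-88758) + (-29 - 44380)) = -295238*(138311*(-1/88758) - 44409) = -295238*(-138311/88758 - 44409) = -295238*(-3941792333/88758) = 581883442405127/44379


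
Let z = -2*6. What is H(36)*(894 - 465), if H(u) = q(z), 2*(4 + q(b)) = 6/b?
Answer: -7293/4 ≈ -1823.3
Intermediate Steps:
z = -12
q(b) = -4 + 3/b (q(b) = -4 + (6/b)/2 = -4 + 3/b)
H(u) = -17/4 (H(u) = -4 + 3/(-12) = -4 + 3*(-1/12) = -4 - ¼ = -17/4)
H(36)*(894 - 465) = -17*(894 - 465)/4 = -17/4*429 = -7293/4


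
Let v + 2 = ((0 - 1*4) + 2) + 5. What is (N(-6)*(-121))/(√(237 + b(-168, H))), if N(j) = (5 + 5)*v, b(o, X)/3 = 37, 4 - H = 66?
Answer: -605*√87/87 ≈ -64.863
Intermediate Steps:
H = -62 (H = 4 - 1*66 = 4 - 66 = -62)
b(o, X) = 111 (b(o, X) = 3*37 = 111)
v = 1 (v = -2 + (((0 - 1*4) + 2) + 5) = -2 + (((0 - 4) + 2) + 5) = -2 + ((-4 + 2) + 5) = -2 + (-2 + 5) = -2 + 3 = 1)
N(j) = 10 (N(j) = (5 + 5)*1 = 10*1 = 10)
(N(-6)*(-121))/(√(237 + b(-168, H))) = (10*(-121))/(√(237 + 111)) = -1210*√87/174 = -605*√87/87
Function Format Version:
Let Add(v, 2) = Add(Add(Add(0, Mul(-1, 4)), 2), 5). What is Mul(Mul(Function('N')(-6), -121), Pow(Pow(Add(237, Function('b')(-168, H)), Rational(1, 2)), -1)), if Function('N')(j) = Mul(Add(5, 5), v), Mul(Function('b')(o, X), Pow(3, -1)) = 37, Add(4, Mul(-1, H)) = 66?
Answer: Mul(Rational(-605, 87), Pow(87, Rational(1, 2))) ≈ -64.863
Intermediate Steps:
H = -62 (H = Add(4, Mul(-1, 66)) = Add(4, -66) = -62)
Function('b')(o, X) = 111 (Function('b')(o, X) = Mul(3, 37) = 111)
v = 1 (v = Add(-2, Add(Add(Add(0, Mul(-1, 4)), 2), 5)) = Add(-2, Add(Add(Add(0, -4), 2), 5)) = Add(-2, Add(Add(-4, 2), 5)) = Add(-2, Add(-2, 5)) = Add(-2, 3) = 1)
Function('N')(j) = 10 (Function('N')(j) = Mul(Add(5, 5), 1) = Mul(10, 1) = 10)
Mul(Mul(Function('N')(-6), -121), Pow(Pow(Add(237, Function('b')(-168, H)), Rational(1, 2)), -1)) = Mul(Mul(10, -121), Pow(Pow(Add(237, 111), Rational(1, 2)), -1)) = Mul(-1210, Pow(Pow(348, Rational(1, 2)), -1)) = Mul(-1210, Pow(Mul(2, Pow(87, Rational(1, 2))), -1)) = Mul(-1210, Mul(Rational(1, 174), Pow(87, Rational(1, 2)))) = Mul(Rational(-605, 87), Pow(87, Rational(1, 2)))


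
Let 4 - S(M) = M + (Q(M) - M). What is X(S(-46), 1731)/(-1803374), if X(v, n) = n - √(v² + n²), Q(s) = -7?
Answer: -1731/1803374 + √2996482/1803374 ≈ 1.9381e-8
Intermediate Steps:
S(M) = 11 (S(M) = 4 - (M + (-7 - M)) = 4 - 1*(-7) = 4 + 7 = 11)
X(v, n) = n - √(n² + v²)
X(S(-46), 1731)/(-1803374) = (1731 - √(1731² + 11²))/(-1803374) = (1731 - √(2996361 + 121))*(-1/1803374) = (1731 - √2996482)*(-1/1803374) = -1731/1803374 + √2996482/1803374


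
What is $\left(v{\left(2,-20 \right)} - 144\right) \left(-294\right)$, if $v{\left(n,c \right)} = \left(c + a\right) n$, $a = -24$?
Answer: $68208$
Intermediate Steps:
$v{\left(n,c \right)} = n \left(-24 + c\right)$ ($v{\left(n,c \right)} = \left(c - 24\right) n = \left(-24 + c\right) n = n \left(-24 + c\right)$)
$\left(v{\left(2,-20 \right)} - 144\right) \left(-294\right) = \left(2 \left(-24 - 20\right) - 144\right) \left(-294\right) = \left(2 \left(-44\right) - 144\right) \left(-294\right) = \left(-88 - 144\right) \left(-294\right) = \left(-232\right) \left(-294\right) = 68208$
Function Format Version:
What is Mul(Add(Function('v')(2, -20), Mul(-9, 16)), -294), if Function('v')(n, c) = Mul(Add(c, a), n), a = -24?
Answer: 68208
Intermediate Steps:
Function('v')(n, c) = Mul(n, Add(-24, c)) (Function('v')(n, c) = Mul(Add(c, -24), n) = Mul(Add(-24, c), n) = Mul(n, Add(-24, c)))
Mul(Add(Function('v')(2, -20), Mul(-9, 16)), -294) = Mul(Add(Mul(2, Add(-24, -20)), Mul(-9, 16)), -294) = Mul(Add(Mul(2, -44), -144), -294) = Mul(Add(-88, -144), -294) = Mul(-232, -294) = 68208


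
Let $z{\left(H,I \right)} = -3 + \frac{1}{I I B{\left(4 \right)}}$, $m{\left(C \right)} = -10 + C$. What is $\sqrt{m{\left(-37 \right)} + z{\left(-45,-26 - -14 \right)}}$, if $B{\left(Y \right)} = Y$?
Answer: $\frac{i \sqrt{28799}}{24} \approx 7.0709 i$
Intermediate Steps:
$z{\left(H,I \right)} = -3 + \frac{1}{4 I^{2}}$ ($z{\left(H,I \right)} = -3 + \frac{1}{I I 4} = -3 + \frac{1}{I^{2} \cdot 4} = -3 + \frac{1}{4 I^{2}}$)
$\sqrt{m{\left(-37 \right)} + z{\left(-45,-26 - -14 \right)}} = \sqrt{\left(-10 - 37\right) - \left(3 - \frac{1}{4 \left(-26 - -14\right)^{2}}\right)} = \sqrt{-47 - \left(3 - \frac{1}{4 \left(-26 + 14\right)^{2}}\right)} = \sqrt{-47 - \left(3 - \frac{1}{4 \cdot 144}\right)} = \sqrt{-47 + \left(-3 + \frac{1}{4} \cdot \frac{1}{144}\right)} = \sqrt{-47 + \left(-3 + \frac{1}{576}\right)} = \sqrt{-47 - \frac{1727}{576}} = \sqrt{- \frac{28799}{576}} = \frac{i \sqrt{28799}}{24}$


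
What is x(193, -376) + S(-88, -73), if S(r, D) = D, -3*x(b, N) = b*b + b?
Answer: -37661/3 ≈ -12554.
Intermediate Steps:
x(b, N) = -b/3 - b²/3 (x(b, N) = -(b*b + b)/3 = -(b² + b)/3 = -(b + b²)/3 = -b/3 - b²/3)
x(193, -376) + S(-88, -73) = -⅓*193*(1 + 193) - 73 = -⅓*193*194 - 73 = -37442/3 - 73 = -37661/3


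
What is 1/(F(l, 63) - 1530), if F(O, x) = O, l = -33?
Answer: -1/1563 ≈ -0.00063980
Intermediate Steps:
1/(F(l, 63) - 1530) = 1/(-33 - 1530) = 1/(-1563) = -1/1563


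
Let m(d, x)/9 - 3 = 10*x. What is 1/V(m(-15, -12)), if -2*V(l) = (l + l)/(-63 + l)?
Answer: -124/117 ≈ -1.0598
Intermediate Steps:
m(d, x) = 27 + 90*x (m(d, x) = 27 + 9*(10*x) = 27 + 90*x)
V(l) = -l/(-63 + l) (V(l) = -(l + l)/(2*(-63 + l)) = -2*l/(2*(-63 + l)) = -l/(-63 + l))
1/V(m(-15, -12)) = 1/(-(27 + 90*(-12))/(-63 + (27 + 90*(-12)))) = 1/(-(27 - 1080)/(-63 + (27 - 1080))) = 1/(-1*(-1053)/(-63 - 1053)) = 1/(-1*(-1053)/(-1116)) = 1/(-1*(-1053)*(-1/1116)) = 1/(-117/124) = -124/117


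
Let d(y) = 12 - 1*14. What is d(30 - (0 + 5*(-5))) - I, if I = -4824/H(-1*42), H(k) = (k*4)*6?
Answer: -95/14 ≈ -6.7857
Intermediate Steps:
H(k) = 24*k (H(k) = (4*k)*6 = 24*k)
d(y) = -2 (d(y) = 12 - 14 = -2)
I = 67/14 (I = -4824/(24*(-1*42)) = -4824/(24*(-42)) = -4824/(-1008) = -4824*(-1/1008) = 67/14 ≈ 4.7857)
d(30 - (0 + 5*(-5))) - I = -2 - 1*67/14 = -2 - 67/14 = -95/14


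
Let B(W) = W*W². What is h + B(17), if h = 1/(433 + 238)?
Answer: 3296624/671 ≈ 4913.0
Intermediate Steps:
B(W) = W³
h = 1/671 ≈ 0.0014903
h + B(17) = 1/671 + 17³ = 1/671 + 4913 = 3296624/671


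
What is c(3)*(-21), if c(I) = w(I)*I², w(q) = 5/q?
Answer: -315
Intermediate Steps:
c(I) = 5*I (c(I) = (5/I)*I² = 5*I)
c(3)*(-21) = (5*3)*(-21) = 15*(-21) = -315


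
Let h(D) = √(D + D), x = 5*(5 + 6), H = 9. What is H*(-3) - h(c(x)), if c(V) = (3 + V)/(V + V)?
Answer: -27 - √3190/55 ≈ -28.027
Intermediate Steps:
x = 55 (x = 5*11 = 55)
c(V) = (3 + V)/(2*V) (c(V) = (3 + V)/((2*V)) = (3 + V)*(1/(2*V)) = (3 + V)/(2*V))
h(D) = √2*√D (h(D) = √(2*D) = √2*√D)
H*(-3) - h(c(x)) = 9*(-3) - √2*√((½)*(3 + 55)/55) = -27 - √2*√((½)*(1/55)*58) = -27 - √2*√(29/55) = -27 - √2*√1595/55 = -27 - √3190/55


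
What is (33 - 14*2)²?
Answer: 25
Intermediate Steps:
(33 - 14*2)² = (33 - 28)² = 5² = 25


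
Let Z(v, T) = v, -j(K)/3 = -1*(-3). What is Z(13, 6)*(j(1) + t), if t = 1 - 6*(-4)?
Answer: 208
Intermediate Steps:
j(K) = -9 (j(K) = -(-3)*(-3) = -3*3 = -9)
t = 25 (t = 1 + 24 = 25)
Z(13, 6)*(j(1) + t) = 13*(-9 + 25) = 13*16 = 208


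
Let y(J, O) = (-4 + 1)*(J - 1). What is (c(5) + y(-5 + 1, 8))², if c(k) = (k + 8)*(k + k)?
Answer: 21025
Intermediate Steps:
y(J, O) = 3 - 3*J (y(J, O) = -3*(-1 + J) = 3 - 3*J)
c(k) = 2*k*(8 + k) (c(k) = (8 + k)*(2*k) = 2*k*(8 + k))
(c(5) + y(-5 + 1, 8))² = (2*5*(8 + 5) + (3 - 3*(-5 + 1)))² = (2*5*13 + (3 - 3*(-4)))² = (130 + (3 + 12))² = (130 + 15)² = 145² = 21025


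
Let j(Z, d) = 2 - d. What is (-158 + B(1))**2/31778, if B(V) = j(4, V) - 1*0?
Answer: 24649/31778 ≈ 0.77566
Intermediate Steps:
B(V) = 2 - V (B(V) = (2 - V) - 1*0 = (2 - V) + 0 = 2 - V)
(-158 + B(1))**2/31778 = (-158 + (2 - 1*1))**2/31778 = (-158 + (2 - 1))**2*(1/31778) = (-158 + 1)**2*(1/31778) = (-157)**2*(1/31778) = 24649*(1/31778) = 24649/31778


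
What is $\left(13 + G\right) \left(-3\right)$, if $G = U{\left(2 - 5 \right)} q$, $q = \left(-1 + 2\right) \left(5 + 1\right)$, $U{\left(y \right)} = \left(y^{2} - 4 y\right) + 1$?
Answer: $-435$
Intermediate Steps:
$U{\left(y \right)} = 1 + y^{2} - 4 y$
$q = 6$ ($q = 1 \cdot 6 = 6$)
$G = 132$ ($G = \left(1 + \left(2 - 5\right)^{2} - 4 \left(2 - 5\right)\right) 6 = \left(1 + \left(-3\right)^{2} - -12\right) 6 = \left(1 + 9 + 12\right) 6 = 22 \cdot 6 = 132$)
$\left(13 + G\right) \left(-3\right) = \left(13 + 132\right) \left(-3\right) = 145 \left(-3\right) = -435$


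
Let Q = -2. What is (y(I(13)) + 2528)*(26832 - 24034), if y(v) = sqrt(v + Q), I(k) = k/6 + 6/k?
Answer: 7073344 + 9793*sqrt(78)/39 ≈ 7.0756e+6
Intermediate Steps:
I(k) = 6/k + k/6 (I(k) = k*(1/6) + 6/k = k/6 + 6/k = 6/k + k/6)
y(v) = sqrt(-2 + v) (y(v) = sqrt(v - 2) = sqrt(-2 + v))
(y(I(13)) + 2528)*(26832 - 24034) = (sqrt(-2 + (6/13 + (1/6)*13)) + 2528)*(26832 - 24034) = (sqrt(-2 + (6*(1/13) + 13/6)) + 2528)*2798 = (sqrt(-2 + (6/13 + 13/6)) + 2528)*2798 = (sqrt(-2 + 205/78) + 2528)*2798 = (sqrt(49/78) + 2528)*2798 = (7*sqrt(78)/78 + 2528)*2798 = (2528 + 7*sqrt(78)/78)*2798 = 7073344 + 9793*sqrt(78)/39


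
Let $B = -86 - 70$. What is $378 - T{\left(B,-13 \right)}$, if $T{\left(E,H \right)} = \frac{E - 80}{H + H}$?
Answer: $\frac{4796}{13} \approx 368.92$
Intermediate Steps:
$B = -156$ ($B = -86 - 70 = -156$)
$T{\left(E,H \right)} = \frac{-80 + E}{2 H}$
$378 - T{\left(B,-13 \right)} = 378 - \frac{-80 - 156}{2 \left(-13\right)} = 378 - \frac{1}{2} \left(- \frac{1}{13}\right) \left(-236\right) = 378 - \frac{118}{13} = \frac{4796}{13}$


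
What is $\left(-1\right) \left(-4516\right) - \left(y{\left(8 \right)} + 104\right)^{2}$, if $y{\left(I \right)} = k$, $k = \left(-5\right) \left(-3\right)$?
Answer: $-9645$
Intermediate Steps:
$k = 15$
$y{\left(I \right)} = 15$
$\left(-1\right) \left(-4516\right) - \left(y{\left(8 \right)} + 104\right)^{2} = \left(-1\right) \left(-4516\right) - \left(15 + 104\right)^{2} = 4516 - 119^{2} = 4516 - 14161 = -9645$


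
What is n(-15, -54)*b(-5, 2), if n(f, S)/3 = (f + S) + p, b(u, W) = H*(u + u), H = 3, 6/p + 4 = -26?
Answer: 6228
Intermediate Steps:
p = -⅕ (p = 6/(-4 - 26) = 6/(-30) = 6*(-1/30) = -⅕ ≈ -0.20000)
b(u, W) = 6*u (b(u, W) = 3*(u + u) = 3*(2*u) = 6*u)
n(f, S) = -⅗ + 3*S + 3*f (n(f, S) = 3*((f + S) - ⅕) = 3*((S + f) - ⅕) = 3*(-⅕ + S + f) = -⅗ + 3*S + 3*f)
n(-15, -54)*b(-5, 2) = (-⅗ + 3*(-54) + 3*(-15))*(6*(-5)) = (-⅗ - 162 - 45)*(-30) = -1038/5*(-30) = 6228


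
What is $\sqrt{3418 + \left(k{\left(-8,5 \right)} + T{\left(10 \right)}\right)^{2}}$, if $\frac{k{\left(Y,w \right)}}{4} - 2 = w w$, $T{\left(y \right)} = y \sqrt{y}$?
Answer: $\sqrt{16082 + 2160 \sqrt{10}} \approx 151.37$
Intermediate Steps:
$T{\left(y \right)} = y^{\frac{3}{2}}$
$k{\left(Y,w \right)} = 8 + 4 w^{2}$ ($k{\left(Y,w \right)} = 8 + 4 w w = 8 + 4 w^{2}$)
$\sqrt{3418 + \left(k{\left(-8,5 \right)} + T{\left(10 \right)}\right)^{2}} = \sqrt{3418 + \left(\left(8 + 4 \cdot 5^{2}\right) + 10^{\frac{3}{2}}\right)^{2}} = \sqrt{3418 + \left(\left(8 + 4 \cdot 25\right) + 10 \sqrt{10}\right)^{2}} = \sqrt{3418 + \left(\left(8 + 100\right) + 10 \sqrt{10}\right)^{2}} = \sqrt{3418 + \left(108 + 10 \sqrt{10}\right)^{2}}$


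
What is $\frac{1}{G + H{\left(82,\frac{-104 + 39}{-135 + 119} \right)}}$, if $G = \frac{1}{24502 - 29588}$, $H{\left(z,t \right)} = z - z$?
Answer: $-5086$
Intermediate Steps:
$H{\left(z,t \right)} = 0$
$G = - \frac{1}{5086}$ ($G = \frac{1}{-5086} = - \frac{1}{5086} \approx -0.00019662$)
$\frac{1}{G + H{\left(82,\frac{-104 + 39}{-135 + 119} \right)}} = \frac{1}{- \frac{1}{5086} + 0} = \frac{1}{- \frac{1}{5086}} = -5086$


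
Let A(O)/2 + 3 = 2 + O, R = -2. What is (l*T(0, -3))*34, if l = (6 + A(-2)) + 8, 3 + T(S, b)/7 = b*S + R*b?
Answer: 5712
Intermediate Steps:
A(O) = -2 + 2*O (A(O) = -6 + 2*(2 + O) = -6 + (4 + 2*O) = -2 + 2*O)
T(S, b) = -21 - 14*b + 7*S*b (T(S, b) = -21 + 7*(b*S - 2*b) = -21 + 7*(S*b - 2*b) = -21 + 7*(-2*b + S*b) = -21 + (-14*b + 7*S*b) = -21 - 14*b + 7*S*b)
l = 8 (l = (6 + (-2 + 2*(-2))) + 8 = (6 + (-2 - 4)) + 8 = (6 - 6) + 8 = 0 + 8 = 8)
(l*T(0, -3))*34 = (8*(-21 - 14*(-3) + 7*0*(-3)))*34 = (8*(-21 + 42 + 0))*34 = (8*21)*34 = 168*34 = 5712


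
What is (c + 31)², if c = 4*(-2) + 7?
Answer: 900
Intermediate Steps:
c = -1 (c = -8 + 7 = -1)
(c + 31)² = (-1 + 31)² = 30² = 900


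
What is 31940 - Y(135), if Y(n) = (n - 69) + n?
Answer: 31739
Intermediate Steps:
Y(n) = -69 + 2*n (Y(n) = (-69 + n) + n = -69 + 2*n)
31940 - Y(135) = 31940 - (-69 + 2*135) = 31940 - (-69 + 270) = 31940 - 1*201 = 31940 - 201 = 31739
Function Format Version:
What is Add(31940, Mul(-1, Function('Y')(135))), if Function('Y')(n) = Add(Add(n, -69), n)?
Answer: 31739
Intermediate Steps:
Function('Y')(n) = Add(-69, Mul(2, n)) (Function('Y')(n) = Add(Add(-69, n), n) = Add(-69, Mul(2, n)))
Add(31940, Mul(-1, Function('Y')(135))) = Add(31940, Mul(-1, Add(-69, Mul(2, 135)))) = Add(31940, Mul(-1, Add(-69, 270))) = Add(31940, Mul(-1, 201)) = Add(31940, -201) = 31739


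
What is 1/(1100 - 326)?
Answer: 1/774 ≈ 0.0012920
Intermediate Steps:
1/(1100 - 326) = 1/774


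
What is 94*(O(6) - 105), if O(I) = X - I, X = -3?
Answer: -10716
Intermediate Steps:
O(I) = -3 - I
94*(O(6) - 105) = 94*((-3 - 1*6) - 105) = 94*((-3 - 6) - 105) = 94*(-9 - 105) = 94*(-114) = -10716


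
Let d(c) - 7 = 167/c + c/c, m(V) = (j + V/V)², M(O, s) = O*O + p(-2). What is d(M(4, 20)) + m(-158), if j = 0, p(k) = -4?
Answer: 275/12 ≈ 22.917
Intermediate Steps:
M(O, s) = -4 + O² (M(O, s) = O*O - 4 = O² - 4 = -4 + O²)
m(V) = 1 (m(V) = (0 + V/V)² = (0 + 1)² = 1² = 1)
d(c) = 8 + 167/c (d(c) = 7 + (167/c + c/c) = 7 + (167/c + 1) = 7 + (1 + 167/c) = 8 + 167/c)
d(M(4, 20)) + m(-158) = (8 + 167/(-4 + 4²)) + 1 = (8 + 167/(-4 + 16)) + 1 = (8 + 167/12) + 1 = 263/12 + 1 = 275/12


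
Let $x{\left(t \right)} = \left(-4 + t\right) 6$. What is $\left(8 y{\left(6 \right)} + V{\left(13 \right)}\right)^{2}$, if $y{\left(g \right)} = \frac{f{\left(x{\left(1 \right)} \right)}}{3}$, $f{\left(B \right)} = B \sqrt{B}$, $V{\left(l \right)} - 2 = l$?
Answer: $-41247 - 4320 i \sqrt{2} \approx -41247.0 - 6109.4 i$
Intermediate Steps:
$x{\left(t \right)} = -24 + 6 t$
$V{\left(l \right)} = 2 + l$
$f{\left(B \right)} = B^{\frac{3}{2}}$
$y{\left(g \right)} = - 18 i \sqrt{2}$ ($y{\left(g \right)} = \frac{\left(-24 + 6 \cdot 1\right)^{\frac{3}{2}}}{3} = \left(-24 + 6\right)^{\frac{3}{2}} \cdot \frac{1}{3} = \left(-18\right)^{\frac{3}{2}} \cdot \frac{1}{3} = - 54 i \sqrt{2} \cdot \frac{1}{3} = - 18 i \sqrt{2}$)
$\left(8 y{\left(6 \right)} + V{\left(13 \right)}\right)^{2} = \left(8 \left(- 18 i \sqrt{2}\right) + \left(2 + 13\right)\right)^{2} = \left(- 144 i \sqrt{2} + 15\right)^{2} = \left(15 - 144 i \sqrt{2}\right)^{2}$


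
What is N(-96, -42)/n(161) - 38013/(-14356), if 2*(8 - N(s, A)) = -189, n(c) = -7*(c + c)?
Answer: 21052453/8089606 ≈ 2.6024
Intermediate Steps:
n(c) = -14*c
N(s, A) = 205/2 (N(s, A) = 8 - 1/2*(-189) = 8 + 189/2 = 205/2)
N(-96, -42)/n(161) - 38013/(-14356) = 205/(2*((-14*161))) - 38013/(-14356) = (205/2)/(-2254) - 38013*(-1/14356) = (205/2)*(-1/2254) + 38013/14356 = -205/4508 + 38013/14356 = 21052453/8089606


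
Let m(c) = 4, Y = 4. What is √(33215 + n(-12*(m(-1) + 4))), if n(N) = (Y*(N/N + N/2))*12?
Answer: √30959 ≈ 175.95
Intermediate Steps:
n(N) = 48 + 24*N (n(N) = (4*(N/N + N/2))*12 = (4*(1 + N*(½)))*12 = (4*(1 + N/2))*12 = (4 + 2*N)*12 = 48 + 24*N)
√(33215 + n(-12*(m(-1) + 4))) = √(33215 + (48 + 24*(-12*(4 + 4)))) = √(33215 + (48 + 24*(-12*8))) = √(33215 + (48 + 24*(-96))) = √(33215 + (48 - 2304)) = √(33215 - 2256) = √30959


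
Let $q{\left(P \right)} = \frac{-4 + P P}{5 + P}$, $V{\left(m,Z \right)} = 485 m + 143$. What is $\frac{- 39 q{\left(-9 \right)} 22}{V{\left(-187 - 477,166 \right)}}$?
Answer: $- \frac{11011}{214598} \approx -0.05131$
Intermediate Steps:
$V{\left(m,Z \right)} = 143 + 485 m$
$q{\left(P \right)} = \frac{-4 + P^{2}}{5 + P}$
$\frac{- 39 q{\left(-9 \right)} 22}{V{\left(-187 - 477,166 \right)}} = \frac{- 39 \frac{-4 + \left(-9\right)^{2}}{5 - 9} \cdot 22}{143 + 485 \left(-187 - 477\right)} = \frac{- 39 \frac{-4 + 81}{-4} \cdot 22}{143 + 485 \left(-664\right)} = \frac{- 39 \left(\left(- \frac{1}{4}\right) 77\right) 22}{143 - 322040} = \frac{\left(-39\right) \left(- \frac{77}{4}\right) 22}{-321897} = \frac{3003}{4} \cdot 22 \left(- \frac{1}{321897}\right) = \frac{33033}{2} \left(- \frac{1}{321897}\right) = - \frac{11011}{214598}$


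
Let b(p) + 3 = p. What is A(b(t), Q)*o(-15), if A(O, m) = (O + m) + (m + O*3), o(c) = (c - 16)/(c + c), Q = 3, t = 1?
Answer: -31/15 ≈ -2.0667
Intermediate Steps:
b(p) = -3 + p
o(c) = (-16 + c)/(2*c) (o(c) = (-16 + c)/((2*c)) = (-16 + c)*(1/(2*c)) = (-16 + c)/(2*c))
A(O, m) = 2*m + 4*O (A(O, m) = (O + m) + (m + 3*O) = 2*m + 4*O)
A(b(t), Q)*o(-15) = (2*3 + 4*(-3 + 1))*((½)*(-16 - 15)/(-15)) = (6 + 4*(-2))*((½)*(-1/15)*(-31)) = (6 - 8)*(31/30) = -2*31/30 = -31/15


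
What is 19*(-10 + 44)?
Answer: 646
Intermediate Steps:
19*(-10 + 44) = 19*34 = 646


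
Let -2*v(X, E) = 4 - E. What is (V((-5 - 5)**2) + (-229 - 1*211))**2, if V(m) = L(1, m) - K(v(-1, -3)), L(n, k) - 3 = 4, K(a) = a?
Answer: 737881/4 ≈ 1.8447e+5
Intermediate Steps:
v(X, E) = -2 + E/2 (v(X, E) = -(4 - E)/2 = -2 + E/2)
L(n, k) = 7 (L(n, k) = 3 + 4 = 7)
V(m) = 21/2 (V(m) = 7 - (-2 + (1/2)*(-3)) = 7 - (-2 - 3/2) = 7 - 1*(-7/2) = 7 + 7/2 = 21/2)
(V((-5 - 5)**2) + (-229 - 1*211))**2 = (21/2 + (-229 - 1*211))**2 = (21/2 + (-229 - 211))**2 = (21/2 - 440)**2 = (-859/2)**2 = 737881/4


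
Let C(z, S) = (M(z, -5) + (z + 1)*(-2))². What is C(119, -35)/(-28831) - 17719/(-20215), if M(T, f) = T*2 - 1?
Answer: 39282658/44832205 ≈ 0.87621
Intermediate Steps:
M(T, f) = -1 + 2*T (M(T, f) = 2*T - 1 = -1 + 2*T)
C(z, S) = 9 (C(z, S) = ((-1 + 2*z) + (z + 1)*(-2))² = ((-1 + 2*z) + (1 + z)*(-2))² = ((-1 + 2*z) + (-2 - 2*z))² = (-3)² = 9)
C(119, -35)/(-28831) - 17719/(-20215) = 9/(-28831) - 17719/(-20215) = 9*(-1/28831) - 17719*(-1/20215) = -9/28831 + 1363/1555 = 39282658/44832205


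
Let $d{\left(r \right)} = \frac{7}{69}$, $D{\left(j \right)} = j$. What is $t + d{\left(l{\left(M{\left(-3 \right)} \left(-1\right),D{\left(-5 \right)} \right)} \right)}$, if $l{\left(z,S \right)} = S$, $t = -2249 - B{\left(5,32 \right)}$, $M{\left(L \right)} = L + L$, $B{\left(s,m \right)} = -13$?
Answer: $- \frac{154277}{69} \approx -2235.9$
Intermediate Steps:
$M{\left(L \right)} = 2 L$
$t = -2236$ ($t = -2249 - -13 = -2249 + 13 = -2236$)
$d{\left(r \right)} = \frac{7}{69}$ ($d{\left(r \right)} = 7 \cdot \frac{1}{69} = \frac{7}{69}$)
$t + d{\left(l{\left(M{\left(-3 \right)} \left(-1\right),D{\left(-5 \right)} \right)} \right)} = -2236 + \frac{7}{69} = - \frac{154277}{69}$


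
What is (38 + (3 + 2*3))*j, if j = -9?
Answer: -423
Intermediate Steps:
(38 + (3 + 2*3))*j = (38 + (3 + 2*3))*(-9) = (38 + (3 + 6))*(-9) = (38 + 9)*(-9) = 47*(-9) = -423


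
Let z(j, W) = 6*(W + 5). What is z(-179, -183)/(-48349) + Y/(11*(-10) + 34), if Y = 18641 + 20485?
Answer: -945810903/1837262 ≈ -514.79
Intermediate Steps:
Y = 39126
z(j, W) = 30 + 6*W (z(j, W) = 6*(5 + W) = 30 + 6*W)
z(-179, -183)/(-48349) + Y/(11*(-10) + 34) = (30 + 6*(-183))/(-48349) + 39126/(11*(-10) + 34) = (30 - 1098)*(-1/48349) + 39126/(-110 + 34) = -1068*(-1/48349) + 39126/(-76) = 1068/48349 + 39126*(-1/76) = 1068/48349 - 19563/38 = -945810903/1837262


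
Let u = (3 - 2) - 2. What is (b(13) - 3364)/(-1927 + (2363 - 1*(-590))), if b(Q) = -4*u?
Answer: -560/171 ≈ -3.2749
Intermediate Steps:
u = -1 (u = 1 - 2 = -1)
b(Q) = 4 (b(Q) = -4*(-1) = 4)
(b(13) - 3364)/(-1927 + (2363 - 1*(-590))) = (4 - 3364)/(-1927 + (2363 - 1*(-590))) = -3360/(-1927 + (2363 + 590)) = -3360/(-1927 + 2953) = -3360/1026 = -3360*1/1026 = -560/171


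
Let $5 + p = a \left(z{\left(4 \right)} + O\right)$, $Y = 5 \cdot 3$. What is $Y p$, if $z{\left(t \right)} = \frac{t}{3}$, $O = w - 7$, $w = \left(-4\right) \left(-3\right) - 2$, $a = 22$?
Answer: $1355$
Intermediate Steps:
$w = 10$ ($w = 12 - 2 = 10$)
$Y = 15$
$O = 3$ ($O = 10 - 7 = 3$)
$z{\left(t \right)} = \frac{t}{3}$ ($z{\left(t \right)} = t \frac{1}{3} = \frac{t}{3}$)
$p = \frac{271}{3}$ ($p = -5 + 22 \left(\frac{1}{3} \cdot 4 + 3\right) = -5 + 22 \left(\frac{4}{3} + 3\right) = -5 + 22 \cdot \frac{13}{3} = -5 + \frac{286}{3} = \frac{271}{3} \approx 90.333$)
$Y p = 15 \cdot \frac{271}{3} = 1355$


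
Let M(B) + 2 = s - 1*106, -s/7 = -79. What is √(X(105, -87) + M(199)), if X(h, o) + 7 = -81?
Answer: √357 ≈ 18.894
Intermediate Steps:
s = 553 (s = -7*(-79) = 553)
X(h, o) = -88 (X(h, o) = -7 - 81 = -88)
M(B) = 445 (M(B) = -2 + (553 - 1*106) = -2 + (553 - 106) = -2 + 447 = 445)
√(X(105, -87) + M(199)) = √(-88 + 445) = √357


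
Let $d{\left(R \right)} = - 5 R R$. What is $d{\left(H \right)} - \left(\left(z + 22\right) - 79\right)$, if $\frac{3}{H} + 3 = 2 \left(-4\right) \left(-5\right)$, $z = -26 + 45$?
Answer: $\frac{51977}{1369} \approx 37.967$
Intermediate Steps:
$z = 19$
$H = \frac{3}{37}$ ($H = \frac{3}{-3 + 2 \left(-4\right) \left(-5\right)} = \frac{3}{-3 - -40} = \frac{3}{-3 + 40} = \frac{3}{37} \approx 0.081081$)
$d{\left(R \right)} = - 5 R^{2}$
$d{\left(H \right)} - \left(\left(z + 22\right) - 79\right) = - 5 \left(\frac{3}{37}\right)^{2} - \left(\left(19 + 22\right) - 79\right) = \left(-5\right) \frac{9}{1369} - \left(41 - 79\right) = - \frac{45}{1369} - -38 = - \frac{45}{1369} + 38 = \frac{51977}{1369}$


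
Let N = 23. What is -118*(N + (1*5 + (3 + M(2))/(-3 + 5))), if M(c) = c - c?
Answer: -3481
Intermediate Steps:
M(c) = 0
-118*(N + (1*5 + (3 + M(2))/(-3 + 5))) = -118*(23 + (1*5 + (3 + 0)/(-3 + 5))) = -118*(23 + (5 + 3/2)) = -118*(23 + 13/2) = -118*59/2 = -3481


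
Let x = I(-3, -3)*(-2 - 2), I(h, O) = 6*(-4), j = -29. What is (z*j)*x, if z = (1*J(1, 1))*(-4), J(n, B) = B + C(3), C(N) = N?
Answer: 44544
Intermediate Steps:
I(h, O) = -24
J(n, B) = 3 + B (J(n, B) = B + 3 = 3 + B)
x = 96 (x = -24*(-2 - 2) = -24*(-4) = 96)
z = -16 (z = (1*(3 + 1))*(-4) = (1*4)*(-4) = 4*(-4) = -16)
(z*j)*x = -16*(-29)*96 = 464*96 = 44544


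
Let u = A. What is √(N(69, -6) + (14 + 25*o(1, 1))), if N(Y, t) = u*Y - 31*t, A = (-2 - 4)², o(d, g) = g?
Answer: 3*√301 ≈ 52.048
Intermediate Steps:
A = 36 (A = (-6)² = 36)
u = 36
N(Y, t) = -31*t + 36*Y (N(Y, t) = 36*Y - 31*t = -31*t + 36*Y)
√(N(69, -6) + (14 + 25*o(1, 1))) = √((-31*(-6) + 36*69) + (14 + 25*1)) = √((186 + 2484) + (14 + 25)) = √(2670 + 39) = √2709 = 3*√301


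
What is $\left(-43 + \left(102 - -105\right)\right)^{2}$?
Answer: $26896$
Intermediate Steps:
$\left(-43 + \left(102 - -105\right)\right)^{2} = \left(-43 + \left(102 + 105\right)\right)^{2} = \left(-43 + 207\right)^{2} = 164^{2} = 26896$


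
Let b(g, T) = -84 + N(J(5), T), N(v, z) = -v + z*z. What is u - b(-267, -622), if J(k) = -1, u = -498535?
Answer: -885336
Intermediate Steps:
N(v, z) = z**2 - v (N(v, z) = -v + z**2 = z**2 - v)
b(g, T) = -83 + T**2 (b(g, T) = -84 + (T**2 - 1*(-1)) = -84 + (T**2 + 1) = -84 + (1 + T**2) = -83 + T**2)
u - b(-267, -622) = -498535 - (-83 + (-622)**2) = -498535 - (-83 + 386884) = -498535 - 1*386801 = -498535 - 386801 = -885336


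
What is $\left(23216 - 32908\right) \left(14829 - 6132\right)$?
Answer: $-84291324$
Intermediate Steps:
$\left(23216 - 32908\right) \left(14829 - 6132\right) = \left(-9692\right) 8697 = -84291324$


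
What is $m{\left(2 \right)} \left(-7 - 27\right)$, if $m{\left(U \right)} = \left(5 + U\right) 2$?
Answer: $-476$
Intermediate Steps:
$m{\left(U \right)} = 10 + 2 U$
$m{\left(2 \right)} \left(-7 - 27\right) = \left(10 + 2 \cdot 2\right) \left(-7 - 27\right) = \left(10 + 4\right) \left(-7 - 27\right) = 14 \left(-7 - 27\right) = 14 \left(-34\right) = -476$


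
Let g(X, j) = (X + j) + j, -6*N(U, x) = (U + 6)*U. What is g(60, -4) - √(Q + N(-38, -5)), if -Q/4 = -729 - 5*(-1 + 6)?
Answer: 52 - 2*√6330/3 ≈ -1.0409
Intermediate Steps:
N(U, x) = -U*(6 + U)/6 (N(U, x) = -(U + 6)*U/6 = -(6 + U)*U/6 = -U*(6 + U)/6)
g(X, j) = X + 2*j
Q = 3016 (Q = -4*(-729 - 5*(-1 + 6)) = -4*(-729 - 5*5) = -4*(-729 - 1*25) = -4*(-729 - 25) = -4*(-754) = 3016)
g(60, -4) - √(Q + N(-38, -5)) = (60 + 2*(-4)) - √(3016 - ⅙*(-38)*(6 - 38)) = (60 - 8) - √(3016 - ⅙*(-38)*(-32)) = 52 - √(3016 - 608/3) = 52 - √(8440/3) = 52 - 2*√6330/3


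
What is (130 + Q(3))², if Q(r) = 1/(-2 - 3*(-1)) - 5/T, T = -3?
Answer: 3912484/225 ≈ 17389.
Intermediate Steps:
Q(r) = 28/15 (Q(r) = 1/(-2 - 3*(-1)) - 5/(-3) = -1/(-5) - 5*(-⅓) = -⅕*(-1) + 5/3 = ⅕ + 5/3 = 28/15)
(130 + Q(3))² = (130 + 28/15)² = (1978/15)² = 3912484/225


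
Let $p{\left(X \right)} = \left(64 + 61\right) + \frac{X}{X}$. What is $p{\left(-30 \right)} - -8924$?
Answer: $9050$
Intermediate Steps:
$p{\left(X \right)} = 126$ ($p{\left(X \right)} = 125 + 1 = 126$)
$p{\left(-30 \right)} - -8924 = 126 - -8924 = 126 + 8924 = 9050$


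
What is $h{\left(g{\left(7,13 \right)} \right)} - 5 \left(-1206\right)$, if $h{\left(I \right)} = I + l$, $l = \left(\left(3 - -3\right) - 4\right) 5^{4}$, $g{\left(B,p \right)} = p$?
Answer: $7293$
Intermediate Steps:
$l = 1250$ ($l = \left(\left(3 + 3\right) - 4\right) 625 = \left(6 - 4\right) 625 = 2 \cdot 625 = 1250$)
$h{\left(I \right)} = 1250 + I$ ($h{\left(I \right)} = I + 1250 = 1250 + I$)
$h{\left(g{\left(7,13 \right)} \right)} - 5 \left(-1206\right) = \left(1250 + 13\right) - 5 \left(-1206\right) = 1263 - -6030 = 1263 + 6030 = 7293$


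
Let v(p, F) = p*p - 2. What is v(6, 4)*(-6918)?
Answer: -235212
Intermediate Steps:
v(p, F) = -2 + p² (v(p, F) = p² - 2 = -2 + p²)
v(6, 4)*(-6918) = (-2 + 6²)*(-6918) = (-2 + 36)*(-6918) = 34*(-6918) = -235212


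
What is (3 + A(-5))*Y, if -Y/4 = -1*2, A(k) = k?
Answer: -16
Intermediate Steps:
Y = 8 (Y = -(-4)*2 = -4*(-2) = 8)
(3 + A(-5))*Y = (3 - 5)*8 = -2*8 = -16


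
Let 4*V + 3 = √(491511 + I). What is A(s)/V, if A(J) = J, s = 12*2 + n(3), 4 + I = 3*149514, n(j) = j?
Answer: 81/235010 + 297*√7769/235010 ≈ 0.11174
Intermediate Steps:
I = 448538 (I = -4 + 3*149514 = -4 + 448542 = 448538)
s = 27 (s = 12*2 + 3 = 24 + 3 = 27)
V = -¾ + 11*√7769/4 (V = -¾ + √(491511 + 448538)/4 = -¾ + √940049/4 = -¾ + (11*√7769)/4 = -¾ + 11*√7769/4 ≈ 241.64)
A(s)/V = 27/(-¾ + 11*√7769/4)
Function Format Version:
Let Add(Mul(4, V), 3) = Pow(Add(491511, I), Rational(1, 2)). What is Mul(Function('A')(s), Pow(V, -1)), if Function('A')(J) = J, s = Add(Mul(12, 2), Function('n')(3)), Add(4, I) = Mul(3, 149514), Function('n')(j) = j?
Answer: Add(Rational(81, 235010), Mul(Rational(297, 235010), Pow(7769, Rational(1, 2)))) ≈ 0.11174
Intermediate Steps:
I = 448538 (I = Add(-4, Mul(3, 149514)) = Add(-4, 448542) = 448538)
s = 27 (s = Add(Mul(12, 2), 3) = Add(24, 3) = 27)
V = Add(Rational(-3, 4), Mul(Rational(11, 4), Pow(7769, Rational(1, 2)))) (V = Add(Rational(-3, 4), Mul(Rational(1, 4), Pow(Add(491511, 448538), Rational(1, 2)))) = Add(Rational(-3, 4), Mul(Rational(1, 4), Pow(940049, Rational(1, 2)))) = Add(Rational(-3, 4), Mul(Rational(1, 4), Mul(11, Pow(7769, Rational(1, 2))))) = Add(Rational(-3, 4), Mul(Rational(11, 4), Pow(7769, Rational(1, 2)))) ≈ 241.64)
Mul(Function('A')(s), Pow(V, -1)) = Mul(27, Pow(Add(Rational(-3, 4), Mul(Rational(11, 4), Pow(7769, Rational(1, 2)))), -1))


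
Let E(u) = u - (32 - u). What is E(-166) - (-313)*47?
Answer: 14347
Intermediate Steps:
E(u) = -32 + 2*u (E(u) = u + (-32 + u) = -32 + 2*u)
E(-166) - (-313)*47 = (-32 + 2*(-166)) - (-313)*47 = (-32 - 332) - 1*(-14711) = -364 + 14711 = 14347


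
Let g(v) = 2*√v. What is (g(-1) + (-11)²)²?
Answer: 14637 + 484*I ≈ 14637.0 + 484.0*I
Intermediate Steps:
(g(-1) + (-11)²)² = (2*√(-1) + (-11)²)² = (2*I + 121)² = (121 + 2*I)²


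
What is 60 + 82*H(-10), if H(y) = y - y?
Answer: 60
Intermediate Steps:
H(y) = 0
60 + 82*H(-10) = 60 + 82*0 = 60 + 0 = 60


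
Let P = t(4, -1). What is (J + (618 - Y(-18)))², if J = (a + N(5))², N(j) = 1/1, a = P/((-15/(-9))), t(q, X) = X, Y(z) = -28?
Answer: 260951716/625 ≈ 4.1752e+5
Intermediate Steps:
P = -1
a = -⅗ (a = -1/((-15/(-9))) = -1/((-15*(-⅑))) = -1/5/3 = -1*⅗ = -⅗ ≈ -0.60000)
N(j) = 1
J = 4/25 (J = (-⅗ + 1)² = (⅖)² = 4/25 ≈ 0.16000)
(J + (618 - Y(-18)))² = (4/25 + (618 - 1*(-28)))² = (4/25 + (618 + 28))² = (4/25 + 646)² = (16154/25)² = 260951716/625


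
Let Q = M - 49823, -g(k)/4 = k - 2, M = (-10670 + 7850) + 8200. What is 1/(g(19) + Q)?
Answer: -1/44511 ≈ -2.2466e-5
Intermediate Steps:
M = 5380 (M = -2820 + 8200 = 5380)
g(k) = 8 - 4*k (g(k) = -4*(k - 2) = -4*(-2 + k) = 8 - 4*k)
Q = -44443 (Q = 5380 - 49823 = -44443)
1/(g(19) + Q) = 1/((8 - 4*19) - 44443) = 1/((8 - 76) - 44443) = 1/(-68 - 44443) = 1/(-44511) = -1/44511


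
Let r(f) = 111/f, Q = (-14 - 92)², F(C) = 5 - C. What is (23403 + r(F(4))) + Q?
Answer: 34750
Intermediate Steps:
Q = 11236 (Q = (-106)² = 11236)
(23403 + r(F(4))) + Q = (23403 + 111/(5 - 1*4)) + 11236 = (23403 + 111/(5 - 4)) + 11236 = (23403 + 111/1) + 11236 = (23403 + 111*1) + 11236 = (23403 + 111) + 11236 = 23514 + 11236 = 34750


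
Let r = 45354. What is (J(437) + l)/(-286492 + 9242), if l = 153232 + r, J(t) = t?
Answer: -199023/277250 ≈ -0.71785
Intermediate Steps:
l = 198586 (l = 153232 + 45354 = 198586)
(J(437) + l)/(-286492 + 9242) = (437 + 198586)/(-286492 + 9242) = 199023/(-277250) = 199023*(-1/277250) = -199023/277250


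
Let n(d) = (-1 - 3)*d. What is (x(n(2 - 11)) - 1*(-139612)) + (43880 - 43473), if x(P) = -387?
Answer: 139632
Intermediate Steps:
n(d) = -4*d
(x(n(2 - 11)) - 1*(-139612)) + (43880 - 43473) = (-387 - 1*(-139612)) + (43880 - 43473) = (-387 + 139612) + 407 = 139225 + 407 = 139632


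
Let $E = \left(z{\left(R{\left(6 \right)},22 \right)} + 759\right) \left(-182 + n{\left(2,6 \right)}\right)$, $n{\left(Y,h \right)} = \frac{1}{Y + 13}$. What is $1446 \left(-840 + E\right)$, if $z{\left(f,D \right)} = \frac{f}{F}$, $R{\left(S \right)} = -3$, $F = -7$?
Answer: $- \frac{7035061848}{35} \approx -2.01 \cdot 10^{8}$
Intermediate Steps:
$n{\left(Y,h \right)} = \frac{1}{13 + Y}$
$z{\left(f,D \right)} = - \frac{f}{7}$ ($z{\left(f,D \right)} = \frac{f}{-7} = f \left(- \frac{1}{7}\right) = - \frac{f}{7}$)
$E = - \frac{4835788}{35}$ ($E = \left(\left(- \frac{1}{7}\right) \left(-3\right) + 759\right) \left(-182 + \frac{1}{13 + 2}\right) = \left(\frac{3}{7} + 759\right) \left(-182 + \frac{1}{15}\right) = \frac{5316 \left(-182 + \frac{1}{15}\right)}{7} = \frac{5316}{7} \left(- \frac{2729}{15}\right) = - \frac{4835788}{35} \approx -1.3817 \cdot 10^{5}$)
$1446 \left(-840 + E\right) = 1446 \left(-840 - \frac{4835788}{35}\right) = 1446 \left(- \frac{4865188}{35}\right) = - \frac{7035061848}{35}$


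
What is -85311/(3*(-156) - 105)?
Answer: 28437/191 ≈ 148.88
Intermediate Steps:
-85311/(3*(-156) - 105) = -85311/(-468 - 105) = -85311/(-573) = -85311*(-1/573) = 28437/191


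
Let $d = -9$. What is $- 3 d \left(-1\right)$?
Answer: $-27$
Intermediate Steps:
$- 3 d \left(-1\right) = \left(-3\right) \left(-9\right) \left(-1\right) = 27 \left(-1\right) = -27$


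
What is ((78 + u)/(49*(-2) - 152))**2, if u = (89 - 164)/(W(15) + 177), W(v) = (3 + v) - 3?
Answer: 24671089/256000000 ≈ 0.096371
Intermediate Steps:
W(v) = v
u = -25/64 (u = (89 - 164)/(15 + 177) = -75/192 = -75*1/192 = -25/64 ≈ -0.39063)
((78 + u)/(49*(-2) - 152))**2 = ((78 - 25/64)/(49*(-2) - 152))**2 = (4967/(64*(-98 - 152)))**2 = ((4967/64)/(-250))**2 = ((4967/64)*(-1/250))**2 = (-4967/16000)**2 = 24671089/256000000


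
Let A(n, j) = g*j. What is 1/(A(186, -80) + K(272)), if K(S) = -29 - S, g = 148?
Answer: -1/12141 ≈ -8.2366e-5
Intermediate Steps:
A(n, j) = 148*j
1/(A(186, -80) + K(272)) = 1/(148*(-80) + (-29 - 1*272)) = 1/(-11840 + (-29 - 272)) = 1/(-11840 - 301) = 1/(-12141) = -1/12141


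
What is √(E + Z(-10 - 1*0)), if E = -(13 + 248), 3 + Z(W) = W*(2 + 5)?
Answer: I*√334 ≈ 18.276*I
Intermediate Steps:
Z(W) = -3 + 7*W (Z(W) = -3 + W*(2 + 5) = -3 + W*7 = -3 + 7*W)
E = -261 (E = -1*261 = -261)
√(E + Z(-10 - 1*0)) = √(-261 + (-3 + 7*(-10 - 1*0))) = √(-261 + (-3 + 7*(-10 + 0))) = √(-261 + (-3 + 7*(-10))) = √(-261 + (-3 - 70)) = √(-261 - 73) = √(-334) = I*√334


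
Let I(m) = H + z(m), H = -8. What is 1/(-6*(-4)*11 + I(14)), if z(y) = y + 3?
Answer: 1/273 ≈ 0.0036630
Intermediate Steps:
z(y) = 3 + y
I(m) = -5 + m (I(m) = -8 + (3 + m) = -5 + m)
1/(-6*(-4)*11 + I(14)) = 1/(-6*(-4)*11 + (-5 + 14)) = 1/(24*11 + 9) = 1/(264 + 9) = 1/273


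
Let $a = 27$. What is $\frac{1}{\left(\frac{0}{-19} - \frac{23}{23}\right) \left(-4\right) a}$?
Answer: $\frac{1}{108} \approx 0.0092593$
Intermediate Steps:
$\frac{1}{\left(\frac{0}{-19} - \frac{23}{23}\right) \left(-4\right) a} = \frac{1}{\left(\frac{0}{-19} - \frac{23}{23}\right) \left(-4\right) 27} = \frac{1}{\left(0 \left(- \frac{1}{19}\right) - 1\right) \left(-4\right) 27} = \frac{1}{\left(0 - 1\right) \left(-4\right) 27} = \frac{1}{\left(-1\right) \left(-4\right) 27} = \frac{1}{4 \cdot 27} = \frac{1}{108}$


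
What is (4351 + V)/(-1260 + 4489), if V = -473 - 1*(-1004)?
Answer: 4882/3229 ≈ 1.5119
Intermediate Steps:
V = 531 (V = -473 + 1004 = 531)
(4351 + V)/(-1260 + 4489) = (4351 + 531)/(-1260 + 4489) = 4882/3229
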